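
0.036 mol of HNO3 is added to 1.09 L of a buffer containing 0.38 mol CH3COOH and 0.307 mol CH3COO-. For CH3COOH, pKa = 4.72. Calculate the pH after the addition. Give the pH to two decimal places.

pH = 4.53

After neutralization: n(CH3COOH) = 0.416 mol, n(CH3COO-) = 0.271 mol.
pH = pKa + log([A⁻]/[HA]) = 4.72 + log(0.271/0.416) = 4.72 -0.186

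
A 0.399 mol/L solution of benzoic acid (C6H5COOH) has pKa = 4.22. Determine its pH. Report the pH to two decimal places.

pH = 2.31

C6H5COOH ⇌ C6H5COO- + H+
Ka = 10^(−4.22) = 6.03 × 10^-5
Let x = [H+] at equilibrium. Ka = x²/(0.399 − x).
Neglecting x in the denominator: x = √(6.03 × 10^-5 × 0.399) = 4.91 × 10^-3 M
Check: 1.2% ionized — well under 5%, approximation valid.
pH = −log(4.91 × 10^-3) = 2.31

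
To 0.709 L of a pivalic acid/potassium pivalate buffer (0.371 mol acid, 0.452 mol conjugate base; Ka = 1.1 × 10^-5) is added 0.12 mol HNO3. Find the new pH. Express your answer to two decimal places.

pH = 4.79

After neutralization: n((CH3)3CCOOH) = 0.491 mol, n((CH3)3CCOO-) = 0.332 mol.
pKa = −log(1.1 × 10^-5) = 4.959
pH = pKa + log([A⁻]/[HA]) = 4.959 + log(0.332/0.491) = 4.959 -0.170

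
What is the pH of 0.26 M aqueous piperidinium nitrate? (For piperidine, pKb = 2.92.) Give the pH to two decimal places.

pH = 5.83

C5H10NH2+ is the conjugate acid of the weak base C5H10NH.
Kb = 10^(−2.92) = 1.20 × 10^-3
Ka = Kw/Kb = 1.0×10^-14 / 1.20 × 10^-3 = 8.33 × 10^-12
From the ICE table, Ka = [H+]²/(0.26 − [H+]) = 8.33 × 10^-12.
Since Ka ≪ C₀, [H+] ≈ √(Ka·C₀) = 1.47 × 10^-6 M.
pH = −log(1.47 × 10^-6) = 5.83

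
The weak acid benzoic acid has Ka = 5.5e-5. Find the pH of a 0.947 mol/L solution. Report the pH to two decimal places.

C6H5COOH ⇌ C6H5COO- + H+
Let x = [H+] at equilibrium. Ka = x²/(0.947 − x).
Since Ka ≪ C₀, x ≈ √(Ka·C₀) = 7.22 × 10^-3 M.
pH = −log[H+] = −log(7.22 × 10^-3) = 2.14

pH = 2.14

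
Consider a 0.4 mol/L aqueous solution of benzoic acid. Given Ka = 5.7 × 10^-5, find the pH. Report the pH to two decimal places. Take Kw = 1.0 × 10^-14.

C6H5COOH ⇌ C6H5COO- + H+
Let x = [H+] at equilibrium. Ka = x²/(0.4 − x).
Since Ka ≪ C₀, x ≈ √(Ka·C₀) = 4.77 × 10^-3 M.
Check: 1.2% ionized — well under 5%, approximation valid.
pH = −log[H+] = −log(4.77 × 10^-3) = 2.32

pH = 2.32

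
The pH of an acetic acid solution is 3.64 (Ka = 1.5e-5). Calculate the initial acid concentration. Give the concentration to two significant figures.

C₀ = 3.7 × 10^-3 M

[H+] = 10^(-3.64) = 2.29 × 10^-4 M = x
Ka = x²/(C₀ − x) ⇒ C₀ = x + x²/Ka
C₀ = 2.29 × 10^-4 + (2.29 × 10^-4)²/(1.5 × 10^-5) = 3.73 × 10^-3 M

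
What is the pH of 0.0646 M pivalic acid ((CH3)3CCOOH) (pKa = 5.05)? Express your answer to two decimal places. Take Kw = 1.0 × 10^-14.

pH = 3.12

(CH3)3CCOOH ⇌ (CH3)3CCOO- + H+
Ka = 10^(−5.05) = 8.91 × 10^-6
Let x = [H+] at equilibrium. Ka = x²/(0.0646 − x).
Since Ka ≪ C₀, x ≈ √(Ka·C₀) = 7.59 × 10^-4 M.
pH = −log[H+] = −log(7.59 × 10^-4) = 3.12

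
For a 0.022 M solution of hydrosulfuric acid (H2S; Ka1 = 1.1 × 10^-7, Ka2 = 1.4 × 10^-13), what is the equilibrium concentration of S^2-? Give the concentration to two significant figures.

1.4 × 10^-13 M

First ionization gives [H+] ≈ [HS-] = 4.92 × 10^-5 M.
Second step: Ka2 = [H+][S^2-]/[HS-] ≈ [S^2-] (since [H+] ≈ [HS-]).
So [S^2-] ≈ Ka2.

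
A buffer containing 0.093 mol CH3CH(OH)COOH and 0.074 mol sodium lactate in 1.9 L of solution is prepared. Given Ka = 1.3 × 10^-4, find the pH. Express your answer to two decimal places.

pH = 3.79

pKa = −log(1.3 × 10^-4) = 3.886
pH = pKa + log([A⁻]/[HA]) = 3.886 + log(0.074/0.093)
pH = 3.886 + (-0.099) = 3.79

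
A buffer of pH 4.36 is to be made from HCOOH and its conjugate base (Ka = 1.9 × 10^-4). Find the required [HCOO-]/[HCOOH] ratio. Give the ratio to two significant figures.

ratio = 4.4

pKa = -log(1.9 × 10^-4) = 3.721
pH = pKa + log(r) ⇒ log(r) = 4.36 − 3.721 = +0.639
r = [HCOO-]/[HCOOH] = 10^(+0.639) = 4.36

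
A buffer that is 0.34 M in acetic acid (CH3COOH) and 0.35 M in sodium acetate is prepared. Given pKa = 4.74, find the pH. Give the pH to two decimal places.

Using pH = pKa + log([base]/[acid]) with [base]/[acid] = 0.35/0.34:
pH = 4.74 + (+0.013) = 4.75

pH = 4.75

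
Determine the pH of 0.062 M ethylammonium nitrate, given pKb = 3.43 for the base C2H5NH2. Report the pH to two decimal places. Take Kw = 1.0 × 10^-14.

C2H5NH3+ is the conjugate acid of the weak base C2H5NH2.
Kb = 10^(−3.43) = 3.72 × 10^-4
Ka = Kw/Kb = 1.0×10^-14 / 3.72 × 10^-4 = 2.69 × 10^-11
Let x = [H+] at equilibrium. Ka = x²/(0.062 − x).
Since Ka ≪ C₀, x ≈ √(Ka·C₀) = 1.29 × 10^-6 M.
pH = −log[H+] = −log(1.29 × 10^-6) = 5.89

pH = 5.89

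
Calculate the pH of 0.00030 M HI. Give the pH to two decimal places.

HI is a strong acid and dissociates completely, so [H+] = 0.00030 M.
pH = -log(0.0003) = 3.52

pH = 3.52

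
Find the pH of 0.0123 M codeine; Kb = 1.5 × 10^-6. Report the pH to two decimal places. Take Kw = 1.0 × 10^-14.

pH = 10.13

C18H21NO3 + H2O ⇌ C18H22NO3+ + OH-
Let x = [OH-] at equilibrium. Kb = x²/(0.0123 − x).
Since Kb ≪ C₀, x ≈ √(Kb·C₀) = 1.36 × 10^-4 M.
pOH = −log(1.36 × 10^-4) = 3.87; pH = 14.00 − 3.87 = 10.13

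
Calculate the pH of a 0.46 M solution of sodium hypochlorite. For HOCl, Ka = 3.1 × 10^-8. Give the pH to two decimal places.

pH = 10.59

OCl- is the conjugate base of the weak acid HOCl.
Kb = Kw/Ka = 1.0×10^-14 / 3.1 × 10^-8 = 3.23 × 10^-7
From the ICE table, Kb = [OH-]²/(0.46 − [OH-]) = 3.23 × 10^-7.
Since Kb ≪ C₀, [OH-] ≈ √(Kb·C₀) = 3.85 × 10^-4 M.
([OH-]/C₀ = 0.084% < 5%, so the approximation holds.)
pOH = −log(3.85 × 10^-4) = 3.41; pH = 14.00 − 3.41 = 10.59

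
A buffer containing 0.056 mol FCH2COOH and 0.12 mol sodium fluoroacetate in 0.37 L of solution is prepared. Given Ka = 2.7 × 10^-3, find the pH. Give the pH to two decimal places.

pKa = −log(2.7 × 10^-3) = 2.569
pH = pKa + log([A⁻]/[HA]) = 2.569 + log(0.12/0.056)
pH = 2.569 + (+0.331) = 2.90

pH = 2.90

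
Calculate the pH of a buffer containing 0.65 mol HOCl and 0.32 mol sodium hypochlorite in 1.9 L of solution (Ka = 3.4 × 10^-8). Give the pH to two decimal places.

pH = 7.16

pKa = −log(3.4 × 10^-8) = 7.469
Henderson–Hasselbalch: pH = pKa + log([OCl-]/[HOCl]) = 7.469 + log(0.32/0.65)
pH = 7.469 + (-0.308) = 7.16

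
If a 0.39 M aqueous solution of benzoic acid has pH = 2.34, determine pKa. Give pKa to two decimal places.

[H+] = 10^(-2.34) = 4.57 × 10^-3 M
At equilibrium [HA] = 0.39 − 4.57 × 10^-3 = 3.85 × 10^-1 M
Ka = [H+][A-]/[HA] = (4.57 × 10^-3)² / 3.85 × 10^-1 = 5.42 × 10^-5
pKa = -log(5.42 × 10^-5) = 4.27

pKa = 4.27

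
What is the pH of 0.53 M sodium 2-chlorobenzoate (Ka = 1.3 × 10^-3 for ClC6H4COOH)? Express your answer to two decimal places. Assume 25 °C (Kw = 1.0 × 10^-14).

ClC6H4COO- is the conjugate base of the weak acid ClC6H4COOH.
Kb = Kw/Ka = 1.0×10^-14 / 1.3 × 10^-3 = 7.69 × 10^-12
From the ICE table, Kb = x²/(0.53 − x) = 7.69 × 10^-12.
Neglecting x in the denominator: x = √(7.69 × 10^-12 × 0.53) = 2.02 × 10^-6 M
pOH = −log(2.02 × 10^-6) = 5.69; pH = 14.00 − 5.69 = 8.31

pH = 8.31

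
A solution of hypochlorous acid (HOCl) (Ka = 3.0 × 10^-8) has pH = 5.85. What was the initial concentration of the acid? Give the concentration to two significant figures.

C₀ = 6.8 × 10^-5 M

[H+] = 10^(-5.85) = 1.41 × 10^-6 M = x
Ka = x²/(C₀ − x) ⇒ C₀ = x + x²/Ka
C₀ = 1.41 × 10^-6 + (1.41 × 10^-6)²/(3.0 × 10^-8) = 6.77 × 10^-5 M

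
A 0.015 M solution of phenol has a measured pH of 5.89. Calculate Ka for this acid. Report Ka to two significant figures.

Ka = 1.1 × 10^-10

[H+] = 10^(-5.89) = 1.29 × 10^-6 M
At equilibrium [HA] = 0.015 − 1.29 × 10^-6 = 1.50 × 10^-2 M
Ka = [H+][A-]/[HA] = (1.29 × 10^-6)² / 1.50 × 10^-2 = 1.1 × 10^-10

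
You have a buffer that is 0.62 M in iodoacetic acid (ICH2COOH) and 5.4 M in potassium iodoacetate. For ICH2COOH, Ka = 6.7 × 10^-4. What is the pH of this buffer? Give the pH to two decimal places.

pH = 4.11

pKa = −log(6.7 × 10^-4) = 3.174
Henderson–Hasselbalch: pH = pKa + log([ICH2COO-]/[ICH2COOH]) = 3.174 + log(5.4/0.62)
pH = 3.174 + (+0.940) = 4.11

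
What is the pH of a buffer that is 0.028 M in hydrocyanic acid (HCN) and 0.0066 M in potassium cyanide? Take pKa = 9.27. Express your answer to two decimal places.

pH = 8.64

Using pH = pKa + log([base]/[acid]) with [base]/[acid] = 0.0066/0.028:
pH = 9.27 + (-0.628) = 8.64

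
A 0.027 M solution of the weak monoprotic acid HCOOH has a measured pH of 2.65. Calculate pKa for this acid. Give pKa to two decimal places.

pKa = 3.69

[H+] = 10^(-2.65) = 2.24 × 10^-3 M
At equilibrium [HA] = 0.027 − 2.24 × 10^-3 = 2.48 × 10^-2 M
Ka = [H+][A-]/[HA] = (2.24 × 10^-3)² / 2.48 × 10^-2 = 2.02 × 10^-4
pKa = -log(2.02 × 10^-4) = 3.69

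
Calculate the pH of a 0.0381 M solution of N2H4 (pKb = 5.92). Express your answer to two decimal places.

N2H4 + H2O ⇌ N2H5+ + OH-
Kb = 10^(−5.92) = 1.20 × 10^-6
From the ICE table, Kb = x²/(0.0381 − x) = 1.20 × 10^-6.
Neglecting x in the denominator: x = √(1.20 × 10^-6 × 0.0381) = 2.14 × 10^-4 M
pOH = −log(2.14 × 10^-4) = 3.67; pH = 14.00 − 3.67 = 10.33

pH = 10.33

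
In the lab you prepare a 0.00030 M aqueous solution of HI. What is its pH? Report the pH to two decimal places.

pH = 3.52

HI is a strong acid and dissociates completely, so [H+] = 0.00030 M.
pH = -log(0.0003) = 3.52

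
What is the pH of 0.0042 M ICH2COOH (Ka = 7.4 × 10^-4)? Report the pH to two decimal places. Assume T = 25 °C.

pH = 2.84

ICH2COOH ⇌ ICH2COO- + H+
From the ICE table, Ka = [H+]²/(0.0042 − [H+]) = 7.4 × 10^-4.
Here C₀/Ka ≈ 5.68, so the small-[H+] approximation fails. Use the quadratic:
[H+] = [−0.00074 + √(0.00074² + 1.24e-05)]/2 = 1.43 × 10^-3 M
pH = −log(1.43 × 10^-3) = 2.84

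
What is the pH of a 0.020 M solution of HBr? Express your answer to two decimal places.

pH = 1.70

HBr is a strong acid and dissociates completely, so [H+] = 0.020 M.
pH = -log(0.02) = 1.70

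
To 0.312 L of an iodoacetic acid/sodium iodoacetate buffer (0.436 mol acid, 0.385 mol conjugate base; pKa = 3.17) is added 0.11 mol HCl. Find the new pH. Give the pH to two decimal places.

pH = 2.87

After neutralization: n(ICH2COOH) = 0.546 mol, n(ICH2COO-) = 0.275 mol.
pH = pKa + log([A⁻]/[HA]) = 3.17 + log(0.275/0.546) = 3.17 -0.298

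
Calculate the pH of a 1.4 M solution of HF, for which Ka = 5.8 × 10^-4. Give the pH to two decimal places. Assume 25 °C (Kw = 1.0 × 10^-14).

HF ⇌ F- + H+
Ka = [H+]²/(1.4 − [H+]) = 5.8 × 10^-4
Assume [H+] ≪ 1.4: [H+] ≈ √(5.8 × 10^-4 × 1.4) = 2.85 × 10^-2 M
Check: 2% ionized — well under 5%, approximation valid.
pH = −log[H+] = −log(2.85 × 10^-2) = 1.55

pH = 1.55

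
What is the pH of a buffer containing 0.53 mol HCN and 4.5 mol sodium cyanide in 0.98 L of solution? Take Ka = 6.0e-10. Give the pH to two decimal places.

pKa = −log(6.0 × 10^-10) = 9.222
pH = pKa + log([A⁻]/[HA]) = 9.222 + log(4.5/0.53)
pH = 9.222 + (+0.929) = 10.15

pH = 10.15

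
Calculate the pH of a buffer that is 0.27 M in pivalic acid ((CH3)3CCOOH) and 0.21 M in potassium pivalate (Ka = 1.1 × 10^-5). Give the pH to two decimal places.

pKa = −log(1.1 × 10^-5) = 4.959
pH = pKa + log([A⁻]/[HA]) = 4.959 + log(0.21/0.27)
pH = 4.959 + (-0.109) = 4.85

pH = 4.85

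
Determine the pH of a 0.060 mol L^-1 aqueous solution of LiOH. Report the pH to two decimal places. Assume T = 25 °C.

LiOH is a strong base; [OH-] = 0.06 M.
pOH = -log(0.06) = 1.22
pH = 14.00 - 1.22 = 12.78

pH = 12.78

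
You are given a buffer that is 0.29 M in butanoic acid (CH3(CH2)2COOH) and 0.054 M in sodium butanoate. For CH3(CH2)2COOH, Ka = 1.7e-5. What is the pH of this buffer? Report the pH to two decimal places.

pH = 4.04

pKa = −log(1.7 × 10^-5) = 4.770
Henderson–Hasselbalch: pH = pKa + log([CH3(CH2)2COO-]/[CH3(CH2)2COOH]) = 4.770 + log(0.054/0.29)
pH = 4.770 + (-0.730) = 4.04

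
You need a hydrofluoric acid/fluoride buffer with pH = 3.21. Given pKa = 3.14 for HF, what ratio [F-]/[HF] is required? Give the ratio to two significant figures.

ratio = 1.2

pH = pKa + log(r) ⇒ log(r) = 3.21 − 3.14 = +0.07
r = [F-]/[HF] = 10^(+0.07) = 1.17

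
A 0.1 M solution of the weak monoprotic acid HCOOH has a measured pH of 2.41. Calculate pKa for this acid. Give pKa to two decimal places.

pKa = 3.80

[H+] = 10^(-2.41) = 3.89 × 10^-3 M
At equilibrium [HA] = 0.1 − 3.89 × 10^-3 = 9.61 × 10^-2 M
Ka = [H+][A-]/[HA] = (3.89 × 10^-3)² / 9.61 × 10^-2 = 1.57 × 10^-4
pKa = -log(1.57 × 10^-4) = 3.80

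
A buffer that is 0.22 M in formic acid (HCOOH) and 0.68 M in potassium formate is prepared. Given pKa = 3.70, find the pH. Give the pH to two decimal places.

Henderson–Hasselbalch: pH = pKa + log([HCOO-]/[HCOOH]) = 3.70 + log(0.68/0.22)
pH = 3.70 + (+0.490) = 4.19

pH = 4.19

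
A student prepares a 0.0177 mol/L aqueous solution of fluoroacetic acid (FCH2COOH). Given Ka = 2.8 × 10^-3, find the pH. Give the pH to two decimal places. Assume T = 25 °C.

pH = 2.24

FCH2COOH ⇌ FCH2COO- + H+
Ka = x²/(0.0177 − x) = 2.8 × 10^-3
x is not negligible relative to C₀; solve x² + 0.0028·x − 4.96e-05 = 0.
x = (−Ka + √(Ka² + 4·Ka·C₀))/2 = 5.78 × 10^-3 M
pH = −log[H+] = −log(5.78 × 10^-3) = 2.24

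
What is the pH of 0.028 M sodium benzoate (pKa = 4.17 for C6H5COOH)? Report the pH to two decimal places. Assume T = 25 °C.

pH = 8.31

C6H5COO- is the conjugate base of the weak acid C6H5COOH.
Ka = 10^(−4.17) = 6.76 × 10^-5
Kb = Kw/Ka = 1.0×10^-14 / 6.76 × 10^-5 = 1.48 × 10^-10
Let x = [OH-] at equilibrium. Kb = x²/(0.028 − x).
Neglecting x in the denominator: x = √(1.48 × 10^-10 × 0.028) = 2.04 × 10^-6 M
pOH = 5.69, so pH = 14.00 − pOH = 8.31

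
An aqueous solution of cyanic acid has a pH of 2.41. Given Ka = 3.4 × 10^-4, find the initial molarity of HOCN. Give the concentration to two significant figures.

[H+] = 10^(-2.41) = 3.89 × 10^-3 M = x
Ka = x²/(C₀ − x) ⇒ C₀ = x + x²/Ka
C₀ = 3.89 × 10^-3 + (3.89 × 10^-3)²/(3.4 × 10^-4) = 4.84 × 10^-2 M

C₀ = 4.8 × 10^-2 M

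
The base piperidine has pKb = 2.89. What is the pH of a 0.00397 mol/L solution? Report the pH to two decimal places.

pH = 11.23

C5H10NH + H2O ⇌ C5H10NH2+ + OH-
Kb = 10^(−2.89) = 1.29 × 10^-3
Kb = [OH-]²/(0.00397 − [OH-]) = 1.29 × 10^-3
[OH-] is not negligible relative to C₀; solve [OH-]² + 0.00129·[OH-] − 5.12e-06 = 0.
[OH-] = (−Kb + √(Kb² + 4·Kb·C₀))/2 = 1.71 × 10^-3 M
pOH = 2.77, so pH = 14.00 − pOH = 11.23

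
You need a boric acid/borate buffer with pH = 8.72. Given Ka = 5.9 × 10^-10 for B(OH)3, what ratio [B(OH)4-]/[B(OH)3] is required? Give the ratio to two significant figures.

ratio = 0.31

pKa = -log(5.9 × 10^-10) = 9.229
pH = pKa + log(r) ⇒ log(r) = 8.72 − 9.229 = -0.509
r = [B(OH)4-]/[B(OH)3] = 10^(-0.509) = 0.31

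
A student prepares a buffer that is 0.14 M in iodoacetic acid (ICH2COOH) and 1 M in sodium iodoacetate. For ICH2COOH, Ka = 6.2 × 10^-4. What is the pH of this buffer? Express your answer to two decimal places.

pKa = −log(6.2 × 10^-4) = 3.208
Using pH = pKa + log([base]/[acid]) with [base]/[acid] = 1/0.14:
pH = 3.208 + (+0.854) = 4.06

pH = 4.06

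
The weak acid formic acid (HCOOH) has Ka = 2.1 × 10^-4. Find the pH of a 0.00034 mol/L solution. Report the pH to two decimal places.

pH = 3.74

HCOOH ⇌ HCOO- + H+
From the ICE table, Ka = [H+]²/(0.00034 − [H+]) = 2.1 × 10^-4.
[H+] is not negligible relative to C₀; solve [H+]² + 0.00021·[H+] − 7.14e-08 = 0.
[H+] = (−Ka + √(Ka² + 4·Ka·C₀))/2 = 1.82 × 10^-4 M
pH = −log[H+] = −log(1.82 × 10^-4) = 3.74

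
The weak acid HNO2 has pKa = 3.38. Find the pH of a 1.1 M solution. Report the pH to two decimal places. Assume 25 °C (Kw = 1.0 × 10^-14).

pH = 1.67

HNO2 ⇌ NO2- + H+
Ka = 10^(−3.38) = 4.17 × 10^-4
From the ICE table, Ka = [H+]²/(1.1 − [H+]) = 4.17 × 10^-4.
Assume [H+] ≪ 1.1: [H+] ≈ √(4.17 × 10^-4 × 1.1) = 2.14 × 10^-2 M
pH = −log[H+] = −log(2.14 × 10^-2) = 1.67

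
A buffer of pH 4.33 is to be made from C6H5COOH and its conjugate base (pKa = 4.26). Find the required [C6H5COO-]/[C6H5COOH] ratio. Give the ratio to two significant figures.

ratio = 1.2

pH = pKa + log(r) ⇒ log(r) = 4.33 − 4.26 = +0.07
r = [C6H5COO-]/[C6H5COOH] = 10^(+0.07) = 1.17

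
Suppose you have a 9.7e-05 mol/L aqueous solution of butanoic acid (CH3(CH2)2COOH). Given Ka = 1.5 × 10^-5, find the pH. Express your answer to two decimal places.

CH3(CH2)2COOH ⇌ CH3(CH2)2COO- + H+
From the ICE table, Ka = [H+]²/(9.7e-05 − [H+]) = 1.5 × 10^-5.
Here C₀/Ka ≈ 6.47, so the small-[H+] approximation fails. Use the quadratic:
[H+] = (−Ka + √(Ka² + 4·Ka·C₀))/2 = 3.14 × 10^-5 M
pH = −log(3.14 × 10^-5) = 4.50

pH = 4.50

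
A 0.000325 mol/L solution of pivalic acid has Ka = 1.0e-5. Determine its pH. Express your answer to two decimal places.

(CH3)3CCOOH ⇌ (CH3)3CCOO- + H+
Let x = [H+] at equilibrium. Ka = x²/(0.000325 − x).
Here C₀/Ka ≈ 32.5, so the small-x approximation fails. Use the quadratic:
x = [−1e-05 + √(1e-05² + 1.3e-08)]/2 = 5.22 × 10^-5 M
pH = −log[H+] = −log(5.22 × 10^-5) = 4.28

pH = 4.28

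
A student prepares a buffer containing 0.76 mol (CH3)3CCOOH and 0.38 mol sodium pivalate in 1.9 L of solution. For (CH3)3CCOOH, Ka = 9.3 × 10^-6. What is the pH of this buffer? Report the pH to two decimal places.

pH = 4.73

pKa = −log(9.3 × 10^-6) = 5.032
Using pH = pKa + log([base]/[acid]) with [base]/[acid] = 0.38/0.76:
pH = 5.032 + (-0.301) = 4.73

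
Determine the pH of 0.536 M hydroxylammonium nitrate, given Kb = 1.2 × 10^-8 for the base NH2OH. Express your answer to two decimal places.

NH3OH+ is the conjugate acid of the weak base NH2OH.
Ka = Kw/Kb = 1.0×10^-14 / 1.2 × 10^-8 = 8.33 × 10^-7
Let x = [H+] at equilibrium. Ka = x²/(0.536 − x).
Since Ka ≪ C₀, x ≈ √(Ka·C₀) = 6.68 × 10^-4 M.
(x/C₀ = 0.12% < 5%, so the approximation holds.)
pH = −log[H+] = −log(6.68 × 10^-4) = 3.18

pH = 3.18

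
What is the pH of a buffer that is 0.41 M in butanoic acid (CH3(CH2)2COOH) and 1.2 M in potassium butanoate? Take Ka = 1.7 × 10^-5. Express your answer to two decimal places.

pH = 5.24

pKa = −log(1.7 × 10^-5) = 4.770
pH = pKa + log([A⁻]/[HA]) = 4.770 + log(1.2/0.41)
pH = 4.770 + (+0.466) = 5.24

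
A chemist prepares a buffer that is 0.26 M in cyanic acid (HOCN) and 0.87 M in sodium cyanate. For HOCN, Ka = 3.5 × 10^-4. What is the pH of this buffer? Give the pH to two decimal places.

pKa = −log(3.5 × 10^-4) = 3.456
pH = pKa + log([A⁻]/[HA]) = 3.456 + log(0.87/0.26)
pH = 3.456 + (+0.525) = 3.98

pH = 3.98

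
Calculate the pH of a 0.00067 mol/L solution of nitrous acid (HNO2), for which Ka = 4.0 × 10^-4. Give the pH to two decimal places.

HNO2 ⇌ NO2- + H+
From the ICE table, Ka = [H+]²/(0.00067 − [H+]) = 4.0 × 10^-4.
Here C₀/Ka ≈ 1.68, so the small-[H+] approximation fails. Use the quadratic:
[H+] = (−Ka + √(Ka² + 4·Ka·C₀))/2 = 3.55 × 10^-4 M
pH = −log(3.55 × 10^-4) = 3.45

pH = 3.45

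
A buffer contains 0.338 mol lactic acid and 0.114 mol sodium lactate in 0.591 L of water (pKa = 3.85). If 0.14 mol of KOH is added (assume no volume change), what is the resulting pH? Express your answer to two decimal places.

After neutralization: n(CH3CH(OH)COOH) = 0.198 mol, n(CH3CH(OH)COO-) = 0.254 mol.
pH = pKa + log([A⁻]/[HA]) = 3.85 + log(0.254/0.198) = 3.85 +0.108

pH = 3.96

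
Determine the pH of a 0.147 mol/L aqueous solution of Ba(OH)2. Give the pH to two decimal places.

Ba(OH)2 is a strong base (each formula unit releases 2 OH-); [OH-] = 0.294 M.
pOH = -log(0.294) = 0.53
pH = 14.00 - 0.53 = 13.47

pH = 13.47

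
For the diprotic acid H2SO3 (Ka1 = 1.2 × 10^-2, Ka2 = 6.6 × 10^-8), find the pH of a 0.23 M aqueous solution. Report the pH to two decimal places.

Ka1 ≫ Ka2, so treat the first dissociation as the only significant source of H+.
Ka1 = x²/(0.23 − x) = 1.2 × 10^-2
Solving the quadratic: x = (−Ka1 + √(Ka1² + 4·Ka1·C₀))/2 = 4.69 × 10^-2 M
pH = −log(4.69 × 10^-2) = 1.33

pH = 1.33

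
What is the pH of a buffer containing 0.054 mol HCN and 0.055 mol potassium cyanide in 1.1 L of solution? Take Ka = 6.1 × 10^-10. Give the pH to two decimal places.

pH = 9.22

pKa = −log(6.1 × 10^-10) = 9.215
Henderson–Hasselbalch: pH = pKa + log([CN-]/[HCN]) = 9.215 + log(0.055/0.054)
pH = 9.215 + (+0.008) = 9.22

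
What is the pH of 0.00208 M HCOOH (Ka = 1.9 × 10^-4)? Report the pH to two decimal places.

HCOOH ⇌ HCOO- + H+
From the ICE table, Ka = [H+]²/(0.00208 − [H+]) = 1.9 × 10^-4.
[H+] is not negligible relative to C₀; solve [H+]² + 0.00019·[H+] − 3.95e-07 = 0.
[H+] = [−0.00019 + √(0.00019² + 1.58e-06)]/2 = 5.41 × 10^-4 M
pH = −log[H+] = −log(5.41 × 10^-4) = 3.27

pH = 3.27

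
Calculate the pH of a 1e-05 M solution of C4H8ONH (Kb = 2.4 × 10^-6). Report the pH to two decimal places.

pH = 8.58

C4H8ONH + H2O ⇌ C4H8ONH2+ + OH-
Kb = [OH-]²/(1e-05 − [OH-]) = 2.4 × 10^-6
[OH-] is not negligible relative to C₀; solve [OH-]² + 2.4e-06·[OH-] − 2.4e-11 = 0.
[OH-] = [−2.4e-06 + √(2.4e-06² + 9.6e-11)]/2 = 3.84 × 10^-6 M
pOH = 5.42, so pH = 14.00 − pOH = 8.58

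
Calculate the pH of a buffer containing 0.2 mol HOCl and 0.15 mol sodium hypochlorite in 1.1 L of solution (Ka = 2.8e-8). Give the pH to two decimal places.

pH = 7.43

pKa = −log(2.8 × 10^-8) = 7.553
Using pH = pKa + log([base]/[acid]) with [base]/[acid] = 0.15/0.2:
pH = 7.553 + (-0.125) = 7.43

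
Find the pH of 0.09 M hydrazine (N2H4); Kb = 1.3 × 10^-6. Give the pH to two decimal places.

N2H4 + H2O ⇌ N2H5+ + OH-
From the ICE table, Kb = x²/(0.09 − x) = 1.3 × 10^-6.
Since Kb ≪ C₀, x ≈ √(Kb·C₀) = 3.42 × 10^-4 M.
pOH = 3.47, so pH = 14.00 − pOH = 10.53

pH = 10.53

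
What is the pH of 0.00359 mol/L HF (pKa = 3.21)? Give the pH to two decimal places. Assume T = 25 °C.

pH = 2.92

HF ⇌ F- + H+
Ka = 10^(−3.21) = 6.17 × 10^-4
Let x = [H+] at equilibrium. Ka = x²/(0.00359 − x).
x is not negligible relative to C₀; solve x² + 0.000617·x − 2.22e-06 = 0.
x = (−Ka + √(Ka² + 4·Ka·C₀))/2 = 1.21 × 10^-3 M
pH = −log[H+] = −log(1.21 × 10^-3) = 2.92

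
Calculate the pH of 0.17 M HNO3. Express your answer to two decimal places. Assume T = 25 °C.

pH = 0.77

HNO3 is a strong acid and dissociates completely, so [H+] = 0.17 M.
pH = -log(0.17) = 0.77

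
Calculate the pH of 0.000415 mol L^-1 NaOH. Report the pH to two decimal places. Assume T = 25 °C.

pH = 10.62

NaOH is a strong base; [OH-] = 0.000415 M.
pOH = -log(0.000415) = 3.38
pH = 14.00 - 3.38 = 10.62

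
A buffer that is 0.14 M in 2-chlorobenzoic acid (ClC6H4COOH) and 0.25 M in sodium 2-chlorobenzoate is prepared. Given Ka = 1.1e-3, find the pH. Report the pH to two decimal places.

pKa = −log(1.1 × 10^-3) = 2.959
Using pH = pKa + log([base]/[acid]) with [base]/[acid] = 0.25/0.14:
pH = 2.959 + (+0.252) = 3.21

pH = 3.21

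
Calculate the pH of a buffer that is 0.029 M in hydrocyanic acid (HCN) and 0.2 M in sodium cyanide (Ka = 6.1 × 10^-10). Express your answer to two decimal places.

pH = 10.05

pKa = −log(6.1 × 10^-10) = 9.215
Using pH = pKa + log([base]/[acid]) with [base]/[acid] = 0.2/0.029:
pH = 9.215 + (+0.839) = 10.05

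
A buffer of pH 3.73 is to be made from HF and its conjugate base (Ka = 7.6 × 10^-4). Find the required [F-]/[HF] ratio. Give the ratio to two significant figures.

ratio = 4.1

pKa = -log(7.6 × 10^-4) = 3.119
pH = pKa + log(r) ⇒ log(r) = 3.73 − 3.119 = +0.611
r = [F-]/[HF] = 10^(+0.611) = 4.08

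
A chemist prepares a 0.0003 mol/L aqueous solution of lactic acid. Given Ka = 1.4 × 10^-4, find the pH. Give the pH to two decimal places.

pH = 3.83

CH3CH(OH)COOH ⇌ CH3CH(OH)COO- + H+
Ka = [H+]²/(0.0003 − [H+]) = 1.4 × 10^-4
[H+] is not negligible relative to C₀; solve [H+]² + 0.00014·[H+] − 4.2e-08 = 0.
[H+] = (−Ka + √(Ka² + 4·Ka·C₀))/2 = 1.47 × 10^-4 M
pH = −log[H+] = −log(1.47 × 10^-4) = 3.83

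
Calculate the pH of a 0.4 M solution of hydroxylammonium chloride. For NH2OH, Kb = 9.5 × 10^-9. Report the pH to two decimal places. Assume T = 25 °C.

pH = 3.19

NH3OH+ is the conjugate acid of the weak base NH2OH.
Ka = Kw/Kb = 1.0×10^-14 / 9.5 × 10^-9 = 1.05 × 10^-6
Ka = [H+]²/(0.4 − [H+]) = 1.05 × 10^-6
Since Ka ≪ C₀, [H+] ≈ √(Ka·C₀) = 6.48 × 10^-4 M.
pH = −log(6.48 × 10^-4) = 3.19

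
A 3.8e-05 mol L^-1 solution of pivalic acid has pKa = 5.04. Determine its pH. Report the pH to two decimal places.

(CH3)3CCOOH ⇌ (CH3)3CCOO- + H+
Ka = 10^(−5.04) = 9.12 × 10^-6
From the ICE table, Ka = x²/(3.8e-05 − x) = 9.12 × 10^-6.
The 5% rule fails; solving x² + Ka·x − Ka·C₀ = 0 exactly:
x = (−Ka + √(Ka² + 4·Ka·C₀))/2 = 1.46 × 10^-5 M
pH = −log[H+] = −log(1.46 × 10^-5) = 4.84

pH = 4.84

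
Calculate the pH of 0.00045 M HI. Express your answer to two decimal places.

pH = 3.35

HI is a strong acid and dissociates completely, so [H+] = 0.00045 M.
pH = -log(0.00045) = 3.35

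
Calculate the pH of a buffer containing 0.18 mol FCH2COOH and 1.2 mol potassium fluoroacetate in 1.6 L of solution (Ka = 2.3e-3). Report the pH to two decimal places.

pH = 3.46

pKa = −log(2.3 × 10^-3) = 2.638
Using pH = pKa + log([base]/[acid]) with [base]/[acid] = 1.2/0.18:
pH = 2.638 + (+0.824) = 3.46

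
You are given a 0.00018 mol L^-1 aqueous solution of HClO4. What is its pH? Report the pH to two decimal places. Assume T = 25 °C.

pH = 3.74

HClO4 is a strong acid and dissociates completely, so [H+] = 0.00018 M.
pH = -log(0.00018) = 3.74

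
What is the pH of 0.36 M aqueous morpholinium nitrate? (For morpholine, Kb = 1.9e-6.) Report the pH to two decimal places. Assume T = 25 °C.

C4H8ONH2+ is the conjugate acid of the weak base C4H8ONH.
Ka = Kw/Kb = 1.0×10^-14 / 1.9 × 10^-6 = 5.26 × 10^-9
From the ICE table, Ka = [H+]²/(0.36 − [H+]) = 5.26 × 10^-9.
Since Ka ≪ C₀, [H+] ≈ √(Ka·C₀) = 4.35 × 10^-5 M.
Check: 0.012% ionized — well under 5%, approximation valid.
pH = −log(4.35 × 10^-5) = 4.36

pH = 4.36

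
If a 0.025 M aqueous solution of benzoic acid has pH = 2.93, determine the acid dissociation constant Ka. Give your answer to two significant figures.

[H+] = 10^(-2.93) = 1.17 × 10^-3 M
At equilibrium [HA] = 0.025 − 1.17 × 10^-3 = 2.38 × 10^-2 M
Ka = [H+][A-]/[HA] = (1.17 × 10^-3)² / 2.38 × 10^-2 = 5.8 × 10^-5

Ka = 5.8 × 10^-5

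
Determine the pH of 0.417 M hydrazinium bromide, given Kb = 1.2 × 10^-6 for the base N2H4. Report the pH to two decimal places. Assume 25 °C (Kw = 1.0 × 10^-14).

pH = 4.23

N2H5+ is the conjugate acid of the weak base N2H4.
Ka = Kw/Kb = 1.0×10^-14 / 1.2 × 10^-6 = 8.33 × 10^-9
Ka = x²/(0.417 − x) = 8.33 × 10^-9
Since Ka ≪ C₀, x ≈ √(Ka·C₀) = 5.89 × 10^-5 M.
Check: 0.014% ionized — well under 5%, approximation valid.
pH = −log(5.89 × 10^-5) = 4.23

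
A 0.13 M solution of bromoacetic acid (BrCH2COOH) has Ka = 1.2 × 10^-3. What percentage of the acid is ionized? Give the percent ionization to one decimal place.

9.2%

BrCH2COOH ⇌ BrCH2COO- + H+; let x = [H+] at equilibrium.
Ka = x²/(C₀ − x); solving the quadratic gives x = 1.19 × 10^-2 M.
Fraction ionized = 1.19 × 10^-2 / 0.13 = 0.0915 → 9.2%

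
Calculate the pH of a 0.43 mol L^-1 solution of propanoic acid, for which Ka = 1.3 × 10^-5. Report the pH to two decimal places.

CH3CH2COOH ⇌ CH3CH2COO- + H+
From the ICE table, Ka = x²/(0.43 − x) = 1.3 × 10^-5.
Since Ka ≪ C₀, x ≈ √(Ka·C₀) = 2.36 × 10^-3 M.
(x/C₀ = 0.55% < 5%, so the approximation holds.)
pH = −log[H+] = −log(2.36 × 10^-3) = 2.63

pH = 2.63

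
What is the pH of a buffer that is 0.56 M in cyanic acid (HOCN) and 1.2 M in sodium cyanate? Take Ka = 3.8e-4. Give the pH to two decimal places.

pKa = −log(3.8 × 10^-4) = 3.420
Using pH = pKa + log([base]/[acid]) with [base]/[acid] = 1.2/0.56:
pH = 3.420 + (+0.331) = 3.75

pH = 3.75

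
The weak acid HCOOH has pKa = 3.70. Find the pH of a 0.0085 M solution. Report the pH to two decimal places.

HCOOH ⇌ HCOO- + H+
Ka = 10^(−3.70) = 2.00 × 10^-4
Ka = [H+]²/(0.0085 − [H+]) = 2.00 × 10^-4
[H+] is not negligible relative to C₀; solve [H+]² + 0.0002·[H+] − 1.7e-06 = 0.
[H+] = (−Ka + √(Ka² + 4·Ka·C₀))/2 = 1.21 × 10^-3 M
pH = −log[H+] = −log(1.21 × 10^-3) = 2.92

pH = 2.92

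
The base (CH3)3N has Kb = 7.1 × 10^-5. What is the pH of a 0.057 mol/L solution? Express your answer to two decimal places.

(CH3)3N + H2O ⇌ (CH3)3NH+ + OH-
Kb = x²/(0.057 − x) = 7.1 × 10^-5
Neglecting x in the denominator: x = √(7.1 × 10^-5 × 0.057) = 2.01 × 10^-3 M
pOH = −log(2.01 × 10^-3) = 2.70; pH = 14.00 − 2.70 = 11.30

pH = 11.30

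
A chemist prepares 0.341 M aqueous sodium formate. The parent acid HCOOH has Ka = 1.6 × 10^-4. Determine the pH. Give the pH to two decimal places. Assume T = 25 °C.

HCOO- is the conjugate base of the weak acid HCOOH.
Kb = Kw/Ka = 1.0×10^-14 / 1.6 × 10^-4 = 6.25 × 10^-11
From the ICE table, Kb = x²/(0.341 − x) = 6.25 × 10^-11.
Assume x ≪ 0.341: x ≈ √(6.25 × 10^-11 × 0.341) = 4.62 × 10^-6 M
Check: 0.0014% ionized — well under 5%, approximation valid.
pOH = 5.34, so pH = 14.00 − pOH = 8.66

pH = 8.66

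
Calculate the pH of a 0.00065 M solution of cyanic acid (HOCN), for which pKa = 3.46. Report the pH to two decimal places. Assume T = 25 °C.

pH = 3.48

HOCN ⇌ OCN- + H+
Ka = 10^(−3.46) = 3.47 × 10^-4
Ka = x²/(0.00065 − x) = 3.47 × 10^-4
The 5% rule fails; solving x² + Ka·x − Ka·C₀ = 0 exactly:
x = [−0.000347 + √(0.000347² + 9.02e-07)]/2 = 3.32 × 10^-4 M
pH = −log(3.32 × 10^-4) = 3.48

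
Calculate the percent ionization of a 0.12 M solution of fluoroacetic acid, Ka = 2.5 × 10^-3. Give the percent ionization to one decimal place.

13.4%

FCH2COOH ⇌ FCH2COO- + H+; let x = [H+] at equilibrium.
Ka = x²/(C₀ − x); solving the quadratic gives x = 1.61 × 10^-2 M.
% ionization = x/C₀ × 100% = 1.61 × 10^-2/0.12 × 100% = 13.4%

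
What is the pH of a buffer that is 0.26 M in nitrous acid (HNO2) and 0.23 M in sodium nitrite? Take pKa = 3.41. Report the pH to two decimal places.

Using pH = pKa + log([base]/[acid]) with [base]/[acid] = 0.23/0.26:
pH = 3.41 + (-0.053) = 3.36

pH = 3.36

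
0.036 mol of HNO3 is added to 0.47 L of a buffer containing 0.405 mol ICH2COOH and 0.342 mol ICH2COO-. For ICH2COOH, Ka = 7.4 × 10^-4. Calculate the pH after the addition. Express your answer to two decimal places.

Added H+ converts ICH2COO- to ICH2COOH: ICH2COOH → 0.441 mol, ICH2COO- → 0.306 mol.
pKa = −log(7.4 × 10^-4) = 3.131
pH = pKa + log([A⁻]/[HA]) = 3.131 + log(0.306/0.441) = 3.131 -0.159

pH = 2.97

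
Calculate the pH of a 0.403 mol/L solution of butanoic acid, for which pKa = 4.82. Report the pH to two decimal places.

pH = 2.61

CH3(CH2)2COOH ⇌ CH3(CH2)2COO- + H+
Ka = 10^(−4.82) = 1.51 × 10^-5
From the ICE table, Ka = [H+]²/(0.403 − [H+]) = 1.51 × 10^-5.
Assume [H+] ≪ 0.403: [H+] ≈ √(1.51 × 10^-5 × 0.403) = 2.47 × 10^-3 M
([H+]/C₀ = 0.61% < 5%, so the approximation holds.)
pH = −log[H+] = −log(2.47 × 10^-3) = 2.61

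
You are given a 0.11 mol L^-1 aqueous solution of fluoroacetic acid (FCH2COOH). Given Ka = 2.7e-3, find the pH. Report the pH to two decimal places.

pH = 1.80

FCH2COOH ⇌ FCH2COO- + H+
Let x = [H+] at equilibrium. Ka = x²/(0.11 − x).
The 5% rule fails; solving x² + Ka·x − Ka·C₀ = 0 exactly:
x = [−0.0027 + √(0.0027² + 0.00119)]/2 = 1.59 × 10^-2 M
pH = −log[H+] = −log(1.59 × 10^-2) = 1.80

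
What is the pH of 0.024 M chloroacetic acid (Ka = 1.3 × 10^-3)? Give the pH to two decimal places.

ClCH2COOH ⇌ ClCH2COO- + H+
Ka = x²/(0.024 − x) = 1.3 × 10^-3
Here C₀/Ka ≈ 18.5, so the small-x approximation fails. Use the quadratic:
x = [−0.0013 + √(0.0013² + 0.000125)]/2 = 4.97 × 10^-3 M
pH = −log(4.97 × 10^-3) = 2.30

pH = 2.30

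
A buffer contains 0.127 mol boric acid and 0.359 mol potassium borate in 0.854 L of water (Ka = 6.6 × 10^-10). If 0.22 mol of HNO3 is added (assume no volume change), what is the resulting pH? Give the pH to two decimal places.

pH = 8.78

Added H+ converts B(OH)4- to B(OH)3: B(OH)3 → 0.347 mol, B(OH)4- → 0.139 mol.
pKa = −log(6.6 × 10^-10) = 9.180
pH = pKa + log(n_B(OH)4-/n_B(OH)3) = 9.180 + log(0.139/0.347) = 9.180 + (-0.397)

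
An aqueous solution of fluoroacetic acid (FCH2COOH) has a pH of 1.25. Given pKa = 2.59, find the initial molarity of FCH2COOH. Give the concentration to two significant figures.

C₀ = 1.3 M

[H+] = 10^(-1.25) = 5.62 × 10^-2 M = x
Ka = 10^(−2.59) = 2.57 × 10^-3
Ka = x²/(C₀ − x) ⇒ C₀ = x + x²/Ka
C₀ = 5.62 × 10^-2 + (5.62 × 10^-2)²/(2.57 × 10^-3) = 1.29 M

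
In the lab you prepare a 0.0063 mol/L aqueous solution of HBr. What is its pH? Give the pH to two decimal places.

HBr is a strong acid and dissociates completely, so [H+] = 0.0063 M.
pH = -log(0.0063) = 2.20

pH = 2.20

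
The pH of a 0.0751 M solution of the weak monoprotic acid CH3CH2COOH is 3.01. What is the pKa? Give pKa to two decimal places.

pKa = 4.89

[H+] = 10^(-3.01) = 9.77 × 10^-4 M
At equilibrium [HA] = 0.0751 − 9.77 × 10^-4 = 7.41 × 10^-2 M
Ka = [H+][A-]/[HA] = (9.77 × 10^-4)² / 7.41 × 10^-2 = 1.29 × 10^-5
pKa = -log(1.29 × 10^-5) = 4.89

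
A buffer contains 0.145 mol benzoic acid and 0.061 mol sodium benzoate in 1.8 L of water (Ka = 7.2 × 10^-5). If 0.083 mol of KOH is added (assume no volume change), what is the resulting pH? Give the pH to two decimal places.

pH = 4.51

OH- converts C6H5COOH to C6H5COO-: C6H5COOH → 0.062 mol, C6H5COO- → 0.144 mol.
pKa = −log(7.2 × 10^-5) = 4.143
pH = pKa + log([A⁻]/[HA]) = 4.143 + log(0.144/0.062) = 4.143 +0.366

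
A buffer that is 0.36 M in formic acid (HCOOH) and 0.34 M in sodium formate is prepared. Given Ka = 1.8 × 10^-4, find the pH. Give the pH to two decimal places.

pKa = −log(1.8 × 10^-4) = 3.745
Using pH = pKa + log([base]/[acid]) with [base]/[acid] = 0.34/0.36:
pH = 3.745 + (-0.025) = 3.72

pH = 3.72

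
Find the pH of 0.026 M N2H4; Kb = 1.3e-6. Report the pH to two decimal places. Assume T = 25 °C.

N2H4 + H2O ⇌ N2H5+ + OH-
From the ICE table, Kb = [OH-]²/(0.026 − [OH-]) = 1.3 × 10^-6.
Assume [OH-] ≪ 0.026: [OH-] ≈ √(1.3 × 10^-6 × 0.026) = 1.84 × 10^-4 M
([OH-]/C₀ = 0.71% < 5%, so the approximation holds.)
pOH = −log(1.84 × 10^-4) = 3.74; pH = 14.00 − 3.74 = 10.26

pH = 10.26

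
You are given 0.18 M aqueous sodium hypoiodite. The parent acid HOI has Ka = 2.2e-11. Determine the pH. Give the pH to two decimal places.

pH = 11.95

OI- is the conjugate base of the weak acid HOI.
Kb = Kw/Ka = 1.0×10^-14 / 2.2 × 10^-11 = 4.55 × 10^-4
Let x = [OH-] at equilibrium. Kb = x²/(0.18 − x).
Here C₀/Kb ≈ 396, so the small-x approximation fails. Use the quadratic:
x = [−0.000455 + √(0.000455² + 0.000328)]/2 = 8.83 × 10^-3 M
pOH = 2.05, so pH = 14.00 − pOH = 11.95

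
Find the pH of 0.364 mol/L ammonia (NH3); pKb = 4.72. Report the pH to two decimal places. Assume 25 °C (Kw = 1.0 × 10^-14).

pH = 11.42

NH3 + H2O ⇌ NH4+ + OH-
Kb = 10^(−4.72) = 1.91 × 10^-5
Kb = x²/(0.364 − x) = 1.91 × 10^-5
Neglecting x in the denominator: x = √(1.91 × 10^-5 × 0.364) = 2.64 × 10^-3 M
Check: 0.72% ionized — well under 5%, approximation valid.
pOH = −log(2.64 × 10^-3) = 2.58; pH = 14.00 − 2.58 = 11.42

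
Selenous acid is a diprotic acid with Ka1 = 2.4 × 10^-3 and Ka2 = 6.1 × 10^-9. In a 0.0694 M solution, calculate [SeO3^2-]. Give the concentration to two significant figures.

6.1 × 10^-9 M

First ionization gives [H+] ≈ [HSeO3-] = 1.18 × 10^-2 M.
Second step: Ka2 = [H+][SeO3^2-]/[HSeO3-] ≈ [SeO3^2-] (since [H+] ≈ [HSeO3-]).
So [SeO3^2-] ≈ Ka2.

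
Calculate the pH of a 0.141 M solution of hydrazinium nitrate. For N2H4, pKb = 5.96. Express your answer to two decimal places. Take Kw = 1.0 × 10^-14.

N2H5+ is the conjugate acid of the weak base N2H4.
Kb = 10^(−5.96) = 1.10 × 10^-6
Ka = Kw/Kb = 1.0×10^-14 / 1.10 × 10^-6 = 9.09 × 10^-9
Ka = [H+]²/(0.141 − [H+]) = 9.09 × 10^-9
Since Ka ≪ C₀, [H+] ≈ √(Ka·C₀) = 3.58 × 10^-5 M.
([H+]/C₀ = 0.025% < 5%, so the approximation holds.)
pH = −log(3.58 × 10^-5) = 4.45

pH = 4.45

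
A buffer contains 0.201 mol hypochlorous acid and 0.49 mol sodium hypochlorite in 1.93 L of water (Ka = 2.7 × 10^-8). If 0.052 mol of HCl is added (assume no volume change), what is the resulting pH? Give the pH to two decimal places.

pH = 7.81

Added H+ converts OCl- to HOCl: HOCl → 0.253 mol, OCl- → 0.438 mol.
pKa = −log(2.7 × 10^-8) = 7.569
pH = pKa + log(n_OCl-/n_HOCl) = 7.569 + log(0.438/0.253) = 7.569 + (+0.238)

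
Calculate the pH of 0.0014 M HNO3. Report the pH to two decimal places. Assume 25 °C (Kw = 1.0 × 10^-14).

HNO3 is a strong acid and dissociates completely, so [H+] = 0.0014 M.
pH = -log(0.0014) = 2.85

pH = 2.85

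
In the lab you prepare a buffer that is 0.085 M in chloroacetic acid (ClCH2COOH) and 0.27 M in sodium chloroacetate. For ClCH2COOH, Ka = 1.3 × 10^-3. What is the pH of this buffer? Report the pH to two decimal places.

pH = 3.39

pKa = −log(1.3 × 10^-3) = 2.886
Using pH = pKa + log([base]/[acid]) with [base]/[acid] = 0.27/0.085:
pH = 2.886 + (+0.502) = 3.39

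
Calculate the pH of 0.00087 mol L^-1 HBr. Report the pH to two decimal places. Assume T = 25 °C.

pH = 3.06

HBr is a strong acid and dissociates completely, so [H+] = 0.00087 M.
pH = -log(0.00087) = 3.06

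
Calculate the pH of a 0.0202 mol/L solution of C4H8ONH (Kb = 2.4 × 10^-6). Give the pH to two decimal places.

pH = 10.34

C4H8ONH + H2O ⇌ C4H8ONH2+ + OH-
From the ICE table, Kb = [OH-]²/(0.0202 − [OH-]) = 2.4 × 10^-6.
Neglecting [OH-] in the denominator: [OH-] = √(2.4 × 10^-6 × 0.0202) = 2.20 × 10^-4 M
pOH = 3.66, so pH = 14.00 − pOH = 10.34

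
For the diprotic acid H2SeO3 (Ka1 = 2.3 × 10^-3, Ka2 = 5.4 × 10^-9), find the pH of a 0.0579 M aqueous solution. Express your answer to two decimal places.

Ka1 ≫ Ka2, so treat the first dissociation as the only significant source of H+.
Ka1 = x²/(0.0579 − x) = 2.3 × 10^-3
Solving the quadratic: x = (−Ka1 + √(Ka1² + 4·Ka1·C₀))/2 = 1.04 × 10^-2 M
pH = −log(1.04 × 10^-2) = 1.98

pH = 1.98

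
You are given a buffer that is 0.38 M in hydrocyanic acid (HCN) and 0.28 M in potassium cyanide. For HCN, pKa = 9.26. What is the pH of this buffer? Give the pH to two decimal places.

pH = pKa + log([A⁻]/[HA]) = 9.26 + log(0.28/0.38)
pH = 9.26 + (-0.133) = 9.13

pH = 9.13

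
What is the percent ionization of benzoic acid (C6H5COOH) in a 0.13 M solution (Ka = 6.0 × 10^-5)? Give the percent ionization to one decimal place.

C6H5COOH ⇌ C6H5COO- + H+; let x = [H+] at equilibrium.
x ≈ √(Ka·C₀) = √(6.0 × 10^-5 × 0.13) = 2.79 × 10^-3 M
Fraction ionized = 2.79 × 10^-3 / 0.13 = 0.0215 → 2.1%

2.1%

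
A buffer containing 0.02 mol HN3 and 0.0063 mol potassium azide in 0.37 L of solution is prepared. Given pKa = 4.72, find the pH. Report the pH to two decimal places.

pH = 4.22

Henderson–Hasselbalch: pH = pKa + log([N3-]/[HN3]) = 4.72 + log(0.0063/0.02)
pH = 4.72 + (-0.502) = 4.22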